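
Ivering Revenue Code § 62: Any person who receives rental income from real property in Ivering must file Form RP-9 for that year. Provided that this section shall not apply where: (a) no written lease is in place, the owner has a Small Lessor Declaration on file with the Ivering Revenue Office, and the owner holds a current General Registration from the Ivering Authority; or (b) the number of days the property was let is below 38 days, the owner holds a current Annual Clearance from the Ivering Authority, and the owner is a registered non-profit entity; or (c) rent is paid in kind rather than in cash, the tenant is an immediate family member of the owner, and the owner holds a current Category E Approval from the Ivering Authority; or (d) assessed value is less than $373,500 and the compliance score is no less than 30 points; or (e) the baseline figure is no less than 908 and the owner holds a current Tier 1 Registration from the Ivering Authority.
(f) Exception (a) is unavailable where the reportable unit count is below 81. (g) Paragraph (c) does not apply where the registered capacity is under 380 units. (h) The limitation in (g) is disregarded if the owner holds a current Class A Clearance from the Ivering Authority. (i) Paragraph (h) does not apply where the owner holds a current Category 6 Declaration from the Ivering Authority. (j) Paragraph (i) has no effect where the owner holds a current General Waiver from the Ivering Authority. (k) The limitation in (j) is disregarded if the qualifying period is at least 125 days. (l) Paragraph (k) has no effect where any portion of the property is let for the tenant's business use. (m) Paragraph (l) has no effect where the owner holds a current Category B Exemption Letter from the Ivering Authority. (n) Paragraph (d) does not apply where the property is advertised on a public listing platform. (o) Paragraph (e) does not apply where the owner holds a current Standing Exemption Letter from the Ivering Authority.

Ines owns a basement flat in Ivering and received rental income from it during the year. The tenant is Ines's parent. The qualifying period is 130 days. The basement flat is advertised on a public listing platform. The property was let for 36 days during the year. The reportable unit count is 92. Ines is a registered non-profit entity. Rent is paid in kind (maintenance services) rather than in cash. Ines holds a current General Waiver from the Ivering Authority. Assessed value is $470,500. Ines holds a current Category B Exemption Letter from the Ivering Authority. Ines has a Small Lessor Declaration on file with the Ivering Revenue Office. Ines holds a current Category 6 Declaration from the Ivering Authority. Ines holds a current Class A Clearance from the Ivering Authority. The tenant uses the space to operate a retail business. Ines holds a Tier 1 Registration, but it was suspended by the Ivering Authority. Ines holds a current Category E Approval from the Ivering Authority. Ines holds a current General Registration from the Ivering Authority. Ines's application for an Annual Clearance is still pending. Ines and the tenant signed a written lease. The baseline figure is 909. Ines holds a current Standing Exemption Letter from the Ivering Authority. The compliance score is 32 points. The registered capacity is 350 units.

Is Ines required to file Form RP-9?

Yes — Ines must file Form RP-9.

Exception (a) fails — a written lease is in place.
Exception (b) does not apply: the Annual Clearance is not current.
Exception (c) is satisfied on its face — rent is paid in kind; the tenant is an immediate family member; a current Category E Approval is held. However, paragraphs (g)–(m) must be considered: (g) applies — the registered capacity is 350 units, under the 380 units limit. (h) is engaged (a current Class A Clearance is held), but is overridden by (i): (i) operates against (h): a current Category 6 Declaration is held. (j) would limit (i) — a current General Waiver is held — but (k) sets (j) aside: (k) operates — the qualifying period is 130 days, meeting the 125 days threshold. (l) would limit (k) — the space is let for business use — but (m) sets (l) aside: (m) is engaged — a current Category B Exemption Letter is held. (c) is therefore removed.
Exception (d) requires that assessed value is less than $373,500; but assessed value is $470,500, not less than $373,500, so (d) is unavailable.
Exception (e) requires that the owner holds a current Tier 1 Registration from the Ivering Authority; but there is no Tier 1 Registration in force, so (e) is unavailable.
No exception displaces § 62.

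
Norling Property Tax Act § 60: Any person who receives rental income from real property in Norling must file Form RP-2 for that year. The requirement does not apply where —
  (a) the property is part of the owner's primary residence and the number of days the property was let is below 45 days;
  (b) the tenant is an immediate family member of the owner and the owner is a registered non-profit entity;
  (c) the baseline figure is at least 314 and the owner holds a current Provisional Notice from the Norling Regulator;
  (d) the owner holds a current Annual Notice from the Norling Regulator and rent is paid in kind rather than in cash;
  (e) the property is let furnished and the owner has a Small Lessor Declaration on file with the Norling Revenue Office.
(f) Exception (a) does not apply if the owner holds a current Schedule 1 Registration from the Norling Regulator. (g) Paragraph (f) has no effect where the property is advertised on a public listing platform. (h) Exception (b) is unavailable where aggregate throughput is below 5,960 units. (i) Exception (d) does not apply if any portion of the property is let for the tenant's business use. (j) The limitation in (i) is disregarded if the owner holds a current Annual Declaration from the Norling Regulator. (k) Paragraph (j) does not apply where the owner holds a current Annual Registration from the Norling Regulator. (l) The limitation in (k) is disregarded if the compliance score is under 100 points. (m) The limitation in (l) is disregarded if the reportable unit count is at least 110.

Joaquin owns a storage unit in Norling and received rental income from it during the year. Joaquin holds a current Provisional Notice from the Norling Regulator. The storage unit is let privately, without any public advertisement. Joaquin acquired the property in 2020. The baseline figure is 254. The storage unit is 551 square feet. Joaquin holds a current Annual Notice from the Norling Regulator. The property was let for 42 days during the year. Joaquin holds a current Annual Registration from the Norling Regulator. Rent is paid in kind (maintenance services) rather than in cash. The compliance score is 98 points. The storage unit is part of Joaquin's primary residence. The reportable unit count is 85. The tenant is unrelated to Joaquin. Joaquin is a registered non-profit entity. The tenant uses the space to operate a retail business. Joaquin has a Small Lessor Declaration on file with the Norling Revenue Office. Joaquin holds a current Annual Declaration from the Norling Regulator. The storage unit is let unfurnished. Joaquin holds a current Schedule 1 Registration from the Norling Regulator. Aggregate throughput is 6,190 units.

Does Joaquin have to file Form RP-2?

All of (a)'s requirements are met (the storage unit is part of the primary residence; the number of days the property was let is 42 days, below the 45 days limit). Turning to paragraphs (f)–(g): (f) operates against (a): a current Schedule 1 Registration is held. (g), which would lift (f), is not engaged — the property is let privately without advertisement. Exception (a) does not apply.
Exception (b) fails — the tenant is unrelated to the owner.
Exception (c) does not apply: the baseline figure is 254, short of 314.
Exception (d)'s conditions are all satisfied: a current Annual Notice is held; rent is paid in kind. Applying paragraphs (i)–(m): (i) is engaged (the space is let for business use), but is displaced by (j): (j) operates against (i): a current Annual Declaration is held. (k) would limit (j) — a current Annual Registration is held — but (l) sets (k) aside: (l) applies — the compliance score is 98 points, under the 100 points limit. (m) is not engaged (the reportable unit count is 85, short of 110), so (l) stands. Exception (d) stands.
Exception (e) does not apply: the property is let unfurnished.

No — exception (d) applies; Joaquin is not required to file Form RP-2.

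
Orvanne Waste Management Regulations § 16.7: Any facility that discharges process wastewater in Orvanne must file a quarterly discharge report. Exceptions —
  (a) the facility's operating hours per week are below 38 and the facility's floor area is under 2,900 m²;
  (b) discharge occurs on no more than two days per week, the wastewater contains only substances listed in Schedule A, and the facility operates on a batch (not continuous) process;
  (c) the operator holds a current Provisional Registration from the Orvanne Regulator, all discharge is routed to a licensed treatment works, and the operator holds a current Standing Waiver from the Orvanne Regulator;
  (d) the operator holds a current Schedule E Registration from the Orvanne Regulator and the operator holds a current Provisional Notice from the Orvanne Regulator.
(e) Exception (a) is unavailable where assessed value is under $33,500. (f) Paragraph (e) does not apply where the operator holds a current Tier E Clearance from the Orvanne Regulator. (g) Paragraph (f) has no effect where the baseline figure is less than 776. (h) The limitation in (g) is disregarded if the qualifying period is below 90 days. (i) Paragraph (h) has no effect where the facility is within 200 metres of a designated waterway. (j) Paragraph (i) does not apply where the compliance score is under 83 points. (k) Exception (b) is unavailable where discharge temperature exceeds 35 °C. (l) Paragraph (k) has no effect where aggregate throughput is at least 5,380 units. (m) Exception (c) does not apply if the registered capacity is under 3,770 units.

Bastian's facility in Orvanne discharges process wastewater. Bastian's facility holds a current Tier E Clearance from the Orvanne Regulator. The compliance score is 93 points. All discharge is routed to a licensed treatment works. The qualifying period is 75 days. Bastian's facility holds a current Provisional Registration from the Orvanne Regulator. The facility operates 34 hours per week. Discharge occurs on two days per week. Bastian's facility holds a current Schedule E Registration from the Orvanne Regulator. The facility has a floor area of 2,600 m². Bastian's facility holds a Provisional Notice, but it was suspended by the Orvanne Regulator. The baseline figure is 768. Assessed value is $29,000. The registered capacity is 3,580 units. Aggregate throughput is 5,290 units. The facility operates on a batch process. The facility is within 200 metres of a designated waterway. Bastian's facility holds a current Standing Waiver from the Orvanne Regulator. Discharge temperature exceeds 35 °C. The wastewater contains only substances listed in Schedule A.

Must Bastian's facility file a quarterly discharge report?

Yes — Bastian's facility must file a quarterly discharge report.

Exception (a): the facility's operating hours per week are 34, below the 38 limit; the facility's floor area is 2,600 m², under the 2,900 m² limit — every condition holds. However, paragraphs (e)–(j) must be considered: (e) operates — assessed value is $29,000, under the $33,500 limit. (f) applies (a current Tier E Clearance is held), but is overridden by (g): (g) operates against (f): the baseline figure is 768, less than the 776 limit. (h) applies (the qualifying period is 75 days, below the 90 days limit), but is displaced by (i): (i) operates against (h): the facility is within 200 m of a designated waterway. (j) is inapplicable (the compliance score is 93 points, not under 83 points), so (i) stands. So (a) is unavailable.
Exception (b)'s conditions are all satisfied: discharge occurs on no more than two days per week; the wastewater is Schedule-A-only; the facility operates on a batch process. However, paragraphs (k)–(l) must be considered: (k) operates against (b): discharge temperature exceeds 35 °C. (l) is not triggered (aggregate throughput is 5,290 units, short of 5,380 units), so (k) stands. (b) is therefore removed.
Exception (c): a current Provisional Registration is held; discharge is routed to a licensed treatment works; a current Standing Waiver is held — every condition holds. But applying paragraph (m): (m) operates against (c): the registered capacity is 3,580 units, under the 3,770 units limit. Exception (c) does not apply.
Exception (d) requires that the operator holds a current Provisional Notice from the Orvanne Regulator; but no current Provisional Notice is held, so (d) is unavailable.
No exception is made out. Bastian's facility falls within the general rule.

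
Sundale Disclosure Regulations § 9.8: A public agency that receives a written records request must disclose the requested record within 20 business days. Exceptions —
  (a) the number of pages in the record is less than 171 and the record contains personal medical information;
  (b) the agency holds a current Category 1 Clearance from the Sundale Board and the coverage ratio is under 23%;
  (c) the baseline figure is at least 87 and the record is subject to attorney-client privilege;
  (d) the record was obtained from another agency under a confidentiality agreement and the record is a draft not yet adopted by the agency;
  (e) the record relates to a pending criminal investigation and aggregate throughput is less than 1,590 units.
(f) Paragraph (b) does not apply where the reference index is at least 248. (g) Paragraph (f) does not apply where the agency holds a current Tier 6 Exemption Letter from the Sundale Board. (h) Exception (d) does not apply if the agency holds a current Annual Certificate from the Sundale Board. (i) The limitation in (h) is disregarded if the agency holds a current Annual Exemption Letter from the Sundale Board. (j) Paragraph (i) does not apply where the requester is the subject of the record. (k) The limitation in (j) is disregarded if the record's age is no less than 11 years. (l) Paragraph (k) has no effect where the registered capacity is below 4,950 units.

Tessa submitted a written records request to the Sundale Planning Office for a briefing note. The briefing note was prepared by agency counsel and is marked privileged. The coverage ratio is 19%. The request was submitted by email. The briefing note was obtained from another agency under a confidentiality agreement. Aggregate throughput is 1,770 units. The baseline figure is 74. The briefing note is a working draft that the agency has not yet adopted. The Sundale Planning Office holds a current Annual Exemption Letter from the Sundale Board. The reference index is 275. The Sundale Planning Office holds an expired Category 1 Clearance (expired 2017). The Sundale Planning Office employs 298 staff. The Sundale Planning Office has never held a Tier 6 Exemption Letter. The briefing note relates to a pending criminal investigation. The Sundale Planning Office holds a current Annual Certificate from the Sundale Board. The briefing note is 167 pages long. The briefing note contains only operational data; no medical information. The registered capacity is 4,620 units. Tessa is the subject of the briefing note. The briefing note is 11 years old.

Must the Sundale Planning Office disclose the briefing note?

Exception (a) requires that the record contains personal medical information; but the briefing note contains only operational data, so (a) is unavailable.
Exception (b) does not apply: no current Category 1 Clearance is held.
Exception (c) does not apply: the baseline figure is 74, short of 87.
All of (d)'s requirements are met (the briefing note was obtained under a confidentiality agreement; the briefing note is an unadopted draft). However, paragraphs (h)–(l) must be considered: (h) is engaged — a current Annual Certificate is held. (i) operates (a current Annual Exemption Letter is held), but is displaced by (j): (j) operates — Tessa is the subject of the briefing note. (k) would limit (j) — the record's age is 11 years, meeting the 11 years threshold — but (l) sets (k) aside: (l) operates against (k): the registered capacity is 4,620 units, below the 4,950 units limit. So (d) is unavailable.
Exception (e) requires that aggregate throughput is less than 1,590 units; but aggregate throughput is 1,770 units, not less than 1,590 units, so (e) is unavailable.
No exception displaces § 9.8.

Yes — the Sundale Planning Office must disclose the briefing note.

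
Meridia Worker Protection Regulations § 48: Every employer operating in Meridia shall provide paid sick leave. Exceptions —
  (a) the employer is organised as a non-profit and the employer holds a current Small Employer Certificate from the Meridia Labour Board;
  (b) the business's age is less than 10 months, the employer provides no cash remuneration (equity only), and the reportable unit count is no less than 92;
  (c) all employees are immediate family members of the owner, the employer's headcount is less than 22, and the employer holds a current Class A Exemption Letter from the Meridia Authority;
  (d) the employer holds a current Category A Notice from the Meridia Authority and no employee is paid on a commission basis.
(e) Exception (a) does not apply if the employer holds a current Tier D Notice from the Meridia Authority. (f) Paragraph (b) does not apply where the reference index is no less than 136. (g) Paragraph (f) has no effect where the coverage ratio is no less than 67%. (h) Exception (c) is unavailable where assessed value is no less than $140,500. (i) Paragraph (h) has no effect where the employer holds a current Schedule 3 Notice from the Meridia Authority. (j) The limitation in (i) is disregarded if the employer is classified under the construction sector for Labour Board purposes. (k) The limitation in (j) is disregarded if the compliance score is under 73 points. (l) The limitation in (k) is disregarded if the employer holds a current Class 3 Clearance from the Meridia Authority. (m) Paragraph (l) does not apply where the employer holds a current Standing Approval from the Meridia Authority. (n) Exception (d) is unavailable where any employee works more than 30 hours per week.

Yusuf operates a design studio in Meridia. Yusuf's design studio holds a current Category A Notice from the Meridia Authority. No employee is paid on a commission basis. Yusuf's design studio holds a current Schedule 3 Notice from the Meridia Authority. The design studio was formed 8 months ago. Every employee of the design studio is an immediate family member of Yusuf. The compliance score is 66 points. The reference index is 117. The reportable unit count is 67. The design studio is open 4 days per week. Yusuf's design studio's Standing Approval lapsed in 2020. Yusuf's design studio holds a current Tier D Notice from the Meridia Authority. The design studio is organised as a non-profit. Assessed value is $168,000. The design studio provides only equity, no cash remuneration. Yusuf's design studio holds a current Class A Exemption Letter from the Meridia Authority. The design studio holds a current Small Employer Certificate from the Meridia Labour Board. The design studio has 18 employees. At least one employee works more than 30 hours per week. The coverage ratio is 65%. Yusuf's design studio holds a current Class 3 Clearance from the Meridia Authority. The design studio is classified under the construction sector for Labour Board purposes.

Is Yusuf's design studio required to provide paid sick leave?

Yes — Yusuf's design studio must provide paid sick leave.

Exception (a) is satisfied on its face — the employer is a non-profit; a current Small Employer Certificate is held. But: (e) applies — a current Tier D Notice is held. So (a) is unavailable.
Exception (b) fails — the reportable unit count is 67, short of 92.
All of (c)'s requirements are met (every employee is an immediate family member; the employer's headcount is 18, less than the 22 limit; a current Class A Exemption Letter is held). But applying paragraphs (h)–(m): (h) operates against (c): assessed value is $168,000, meeting the $140,500 threshold. (i) would limit (h) — a current Schedule 3 Notice is held — but (j) sets (i) aside: (j) operates against (i): the design studio is classified under the construction sector. (k) is engaged (the compliance score is 66 points, under the 73 points limit), but is itself disapplied by (l): (l) operates against (k): a current Class 3 Clearance is held. (m), which would lift (l), does not operate here — there is no Standing Approval in force. So (c) is unavailable.
Exception (d)'s conditions are all satisfied: a current Category A Notice is held; no employee is paid on commission. However, paragraph (n) must be considered: (n) operates against (d): at least one employee exceeds 30 hours/week. So (d) is unavailable.
Every exception is unavailable, so the rule governs.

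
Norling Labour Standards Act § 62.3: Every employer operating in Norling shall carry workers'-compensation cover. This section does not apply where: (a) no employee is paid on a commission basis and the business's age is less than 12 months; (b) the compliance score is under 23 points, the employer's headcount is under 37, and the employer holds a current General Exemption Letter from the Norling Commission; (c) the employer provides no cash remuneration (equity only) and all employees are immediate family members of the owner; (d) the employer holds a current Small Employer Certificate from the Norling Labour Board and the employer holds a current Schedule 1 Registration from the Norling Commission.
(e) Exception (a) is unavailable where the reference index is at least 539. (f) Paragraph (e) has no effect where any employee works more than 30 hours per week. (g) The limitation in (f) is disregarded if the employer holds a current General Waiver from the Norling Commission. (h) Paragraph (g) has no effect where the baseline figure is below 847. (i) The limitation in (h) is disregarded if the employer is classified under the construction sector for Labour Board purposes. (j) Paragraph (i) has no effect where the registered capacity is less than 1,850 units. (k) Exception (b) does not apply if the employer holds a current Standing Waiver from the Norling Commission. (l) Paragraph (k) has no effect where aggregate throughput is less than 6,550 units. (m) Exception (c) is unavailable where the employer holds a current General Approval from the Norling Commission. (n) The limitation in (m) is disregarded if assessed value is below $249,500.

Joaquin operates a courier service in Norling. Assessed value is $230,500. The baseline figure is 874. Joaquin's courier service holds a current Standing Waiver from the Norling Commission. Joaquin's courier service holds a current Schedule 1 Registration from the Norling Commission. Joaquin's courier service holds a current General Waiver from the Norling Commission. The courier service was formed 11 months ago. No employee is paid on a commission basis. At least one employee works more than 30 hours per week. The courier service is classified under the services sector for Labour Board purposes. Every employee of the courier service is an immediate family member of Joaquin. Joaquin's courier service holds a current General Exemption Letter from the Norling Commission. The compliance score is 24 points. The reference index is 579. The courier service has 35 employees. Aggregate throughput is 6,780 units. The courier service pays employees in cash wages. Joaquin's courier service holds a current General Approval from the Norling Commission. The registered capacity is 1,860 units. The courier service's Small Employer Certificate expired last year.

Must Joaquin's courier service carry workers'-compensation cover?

Yes — Joaquin's courier service must carry workers'-compensation cover.

Exception (a) is satisfied on its face — no employee is paid on commission; the business's age is 11 months, less than the 12 months limit. Turning to paragraphs (e)–(j): (e) applies — the reference index is 579, meeting the 539 threshold. (f) would limit (e) — at least one employee exceeds 30 hours/week — but (g) sets (f) aside: (g) operates against (f): a current General Waiver is held. (h), which would lift (g), is inapplicable — the baseline figure is 874, not below 847. So (a) is unavailable.
Exception (b) does not apply: the compliance score is 24 points, not under 23 points.
Exception (c) does not apply: employees are paid cash wages.
Exception (d) fails — the Small Employer Certificate has expired.
No exception is made out. Joaquin's courier service falls within the general rule.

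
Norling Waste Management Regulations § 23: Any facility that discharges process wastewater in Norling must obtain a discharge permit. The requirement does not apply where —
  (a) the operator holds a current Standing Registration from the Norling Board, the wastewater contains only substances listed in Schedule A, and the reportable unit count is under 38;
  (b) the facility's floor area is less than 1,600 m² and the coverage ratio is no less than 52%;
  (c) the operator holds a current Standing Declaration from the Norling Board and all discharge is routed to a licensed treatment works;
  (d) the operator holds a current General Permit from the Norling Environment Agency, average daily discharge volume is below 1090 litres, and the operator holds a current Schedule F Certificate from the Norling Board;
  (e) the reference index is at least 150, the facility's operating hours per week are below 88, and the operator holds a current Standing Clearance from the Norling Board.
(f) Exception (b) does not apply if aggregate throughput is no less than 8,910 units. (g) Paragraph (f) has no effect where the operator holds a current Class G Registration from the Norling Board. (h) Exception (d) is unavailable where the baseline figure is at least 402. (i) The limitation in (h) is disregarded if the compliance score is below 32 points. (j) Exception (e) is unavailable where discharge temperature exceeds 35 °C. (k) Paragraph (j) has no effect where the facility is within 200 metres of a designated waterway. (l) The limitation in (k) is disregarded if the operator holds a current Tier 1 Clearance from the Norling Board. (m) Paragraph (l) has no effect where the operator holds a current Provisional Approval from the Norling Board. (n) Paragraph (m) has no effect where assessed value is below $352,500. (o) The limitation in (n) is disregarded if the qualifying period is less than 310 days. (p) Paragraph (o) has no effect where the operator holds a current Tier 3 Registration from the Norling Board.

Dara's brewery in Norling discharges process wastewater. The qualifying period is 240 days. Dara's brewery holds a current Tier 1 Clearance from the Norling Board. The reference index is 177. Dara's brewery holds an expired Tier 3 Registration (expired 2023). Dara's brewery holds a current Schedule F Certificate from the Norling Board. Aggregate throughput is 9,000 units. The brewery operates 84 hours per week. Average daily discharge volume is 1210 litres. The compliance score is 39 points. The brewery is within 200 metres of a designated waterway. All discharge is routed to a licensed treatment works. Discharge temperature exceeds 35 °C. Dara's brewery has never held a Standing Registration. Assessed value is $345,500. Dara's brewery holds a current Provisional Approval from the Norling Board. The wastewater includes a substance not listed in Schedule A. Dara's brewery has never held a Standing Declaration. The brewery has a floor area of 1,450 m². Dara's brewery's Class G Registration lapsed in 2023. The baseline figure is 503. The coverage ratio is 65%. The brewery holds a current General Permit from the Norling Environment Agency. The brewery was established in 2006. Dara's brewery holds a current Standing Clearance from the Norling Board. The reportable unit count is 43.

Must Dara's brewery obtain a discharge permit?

No — exception (e) applies; Dara's brewery is not required to obtain a discharge permit.

Exception (a) does not apply: the Standing Registration is not current.
All of (b)'s requirements are met (the facility's floor area is 1,450 m², less than the 1,600 m² limit; the coverage ratio is 65%, meeting the 52% threshold). But: (f) operates against (b): aggregate throughput is 9,000 units, meeting the 8,910 units threshold. (g) is inapplicable (no current Class G Registration is held), so (f) stands. (b) is therefore removed.
Exception (c) requires that the operator holds a current Standing Declaration from the Norling Board; but no current Standing Declaration is held, so (c) is unavailable.
Exception (d) fails — average daily discharge volume is 1210 litres, not below 1090 litres.
Exception (e) is satisfied on its face — the reference index is 177, meeting the 150 threshold; the facility's operating hours per week are 84, below the 88 limit; a current Standing Clearance is held. As to paragraphs (j)–(p): (j) is engaged (discharge temperature exceeds 35 °C), but is itself disapplied by (k): (k) operates against (j): the brewery is within 200 m of a designated waterway. (l) is engaged (a current Tier 1 Clearance is held), but is itself disapplied by (m): (m) operates — a current Provisional Approval is held. (n) is engaged (assessed value is $345,500, below the $352,500 limit), but is itself disapplied by (o): (o) is engaged — the qualifying period is 240 days, less than the 310 days limit. (p) is not engaged (there is no Tier 3 Registration in force), so (o) stands. Exception (e) stands.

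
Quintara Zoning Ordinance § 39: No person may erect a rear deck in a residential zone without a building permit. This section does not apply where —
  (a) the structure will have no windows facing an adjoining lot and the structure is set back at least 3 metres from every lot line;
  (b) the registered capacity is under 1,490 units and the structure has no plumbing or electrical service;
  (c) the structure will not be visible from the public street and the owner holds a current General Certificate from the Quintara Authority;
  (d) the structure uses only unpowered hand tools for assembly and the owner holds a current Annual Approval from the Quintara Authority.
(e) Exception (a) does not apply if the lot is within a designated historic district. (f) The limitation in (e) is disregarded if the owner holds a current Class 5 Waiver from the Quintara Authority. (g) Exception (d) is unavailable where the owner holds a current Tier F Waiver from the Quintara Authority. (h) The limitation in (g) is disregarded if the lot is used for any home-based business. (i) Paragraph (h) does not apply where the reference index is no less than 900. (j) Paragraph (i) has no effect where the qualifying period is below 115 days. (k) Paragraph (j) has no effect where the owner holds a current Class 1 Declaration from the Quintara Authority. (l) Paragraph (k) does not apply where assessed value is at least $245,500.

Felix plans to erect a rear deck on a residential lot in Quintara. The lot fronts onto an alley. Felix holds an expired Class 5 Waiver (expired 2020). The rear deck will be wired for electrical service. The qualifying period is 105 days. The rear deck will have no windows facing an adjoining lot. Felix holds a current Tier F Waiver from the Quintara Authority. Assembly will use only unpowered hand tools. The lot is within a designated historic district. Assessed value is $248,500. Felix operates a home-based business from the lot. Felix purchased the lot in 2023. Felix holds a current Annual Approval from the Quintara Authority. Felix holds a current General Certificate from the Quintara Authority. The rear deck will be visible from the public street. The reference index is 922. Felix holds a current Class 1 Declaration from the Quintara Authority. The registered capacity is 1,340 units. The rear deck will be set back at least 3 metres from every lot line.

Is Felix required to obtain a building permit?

No — exception (d) applies; Felix does not need a building permit.

Exception (a): no windows face an adjoining lot; the setback is at least 3 m on every side — every condition holds. Turning to paragraphs (e)–(f): (e) is engaged — the lot is in a historic district. (f) is not engaged (the Class 5 Waiver is not current), so (e) stands. Exception (a) does not apply.
Exception (b) fails — electrical service is planned.
Exception (c) fails — the structure will be visible from the street.
All of (d)'s requirements are met (assembly uses only hand tools; a current Annual Approval is held). As to paragraphs (g)–(l): (g) is engaged (a current Tier F Waiver is held), but yields to (h): (h) operates against (g): a home-based business operates on the lot. (i) applies (the reference index is 922, meeting the 900 threshold), but is displaced by (j): (j) applies — the qualifying period is 105 days, below the 115 days limit. (k) would limit (j) — a current Class 1 Declaration is held — but (l) sets (k) aside: (l) operates against (k): assessed value is $248,500, meeting the $245,500 threshold. So (d) applies.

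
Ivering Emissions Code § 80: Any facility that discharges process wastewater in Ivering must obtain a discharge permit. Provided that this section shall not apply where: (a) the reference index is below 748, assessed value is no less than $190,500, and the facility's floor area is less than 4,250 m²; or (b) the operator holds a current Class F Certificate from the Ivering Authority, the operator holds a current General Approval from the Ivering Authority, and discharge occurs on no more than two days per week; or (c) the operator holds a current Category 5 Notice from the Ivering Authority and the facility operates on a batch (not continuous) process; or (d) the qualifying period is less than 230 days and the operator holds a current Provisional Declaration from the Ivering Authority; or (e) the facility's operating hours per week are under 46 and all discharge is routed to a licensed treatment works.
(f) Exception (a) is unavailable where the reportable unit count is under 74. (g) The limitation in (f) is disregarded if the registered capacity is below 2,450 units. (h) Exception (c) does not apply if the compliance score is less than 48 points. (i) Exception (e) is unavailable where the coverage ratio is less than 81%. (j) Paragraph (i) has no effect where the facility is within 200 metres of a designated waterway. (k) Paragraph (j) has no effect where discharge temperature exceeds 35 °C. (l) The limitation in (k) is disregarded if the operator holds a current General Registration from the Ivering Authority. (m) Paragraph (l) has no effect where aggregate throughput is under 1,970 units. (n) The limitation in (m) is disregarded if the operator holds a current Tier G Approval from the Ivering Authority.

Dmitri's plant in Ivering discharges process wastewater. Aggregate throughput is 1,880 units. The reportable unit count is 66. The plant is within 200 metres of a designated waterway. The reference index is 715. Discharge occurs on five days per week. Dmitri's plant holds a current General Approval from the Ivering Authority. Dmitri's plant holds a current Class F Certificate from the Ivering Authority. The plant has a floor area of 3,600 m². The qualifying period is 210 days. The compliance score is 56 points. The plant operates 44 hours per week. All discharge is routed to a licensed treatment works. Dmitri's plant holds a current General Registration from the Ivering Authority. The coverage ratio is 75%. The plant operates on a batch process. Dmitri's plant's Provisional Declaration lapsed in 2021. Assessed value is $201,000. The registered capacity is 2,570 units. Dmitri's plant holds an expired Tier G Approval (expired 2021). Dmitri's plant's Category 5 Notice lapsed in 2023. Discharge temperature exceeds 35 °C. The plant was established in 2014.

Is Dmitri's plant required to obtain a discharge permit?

Exception (a) is satisfied on its face — the reference index is 715, below the 748 limit; assessed value is $201,000, meeting the $190,500 threshold; the facility's floor area is 3,600 m², less than the 4,250 m² limit. But: (f) operates — the reportable unit count is 66, under the 74 limit. (g) is not triggered (the registered capacity is 2,570 units, not below 2,450 units), so (f) stands. (a) is therefore removed.
Exception (b) requires that discharge occurs on no more than two days per week; but discharge occurs on five days per week, so (b) is unavailable.
Exception (c) fails — there is no Category 5 Notice in force.
Exception (d) requires that the operator holds a current Provisional Declaration from the Ivering Authority; but no current Provisional Declaration is held, so (d) is unavailable.
All of (e)'s requirements are met (the facility's operating hours per week are 44, under the 46 limit; discharge is routed to a licensed treatment works). Turning to paragraphs (i)–(n): (i) operates against (e): the coverage ratio is 75%, less than the 81% limit. (j) would limit (i) — the plant is within 200 m of a designated waterway — but (k) sets (j) aside: (k) applies — discharge temperature exceeds 35 °C. (l) is triggered (a current General Registration is held), but is set aside by (m): (m) operates — aggregate throughput is 1,880 units, under the 1,970 units limit. (n) is inapplicable (the Tier G Approval is not current), so (m) stands. (e) is therefore removed.
None of the exceptions is available; § 80 applies in full.

Yes — Dmitri's plant must obtain a discharge permit.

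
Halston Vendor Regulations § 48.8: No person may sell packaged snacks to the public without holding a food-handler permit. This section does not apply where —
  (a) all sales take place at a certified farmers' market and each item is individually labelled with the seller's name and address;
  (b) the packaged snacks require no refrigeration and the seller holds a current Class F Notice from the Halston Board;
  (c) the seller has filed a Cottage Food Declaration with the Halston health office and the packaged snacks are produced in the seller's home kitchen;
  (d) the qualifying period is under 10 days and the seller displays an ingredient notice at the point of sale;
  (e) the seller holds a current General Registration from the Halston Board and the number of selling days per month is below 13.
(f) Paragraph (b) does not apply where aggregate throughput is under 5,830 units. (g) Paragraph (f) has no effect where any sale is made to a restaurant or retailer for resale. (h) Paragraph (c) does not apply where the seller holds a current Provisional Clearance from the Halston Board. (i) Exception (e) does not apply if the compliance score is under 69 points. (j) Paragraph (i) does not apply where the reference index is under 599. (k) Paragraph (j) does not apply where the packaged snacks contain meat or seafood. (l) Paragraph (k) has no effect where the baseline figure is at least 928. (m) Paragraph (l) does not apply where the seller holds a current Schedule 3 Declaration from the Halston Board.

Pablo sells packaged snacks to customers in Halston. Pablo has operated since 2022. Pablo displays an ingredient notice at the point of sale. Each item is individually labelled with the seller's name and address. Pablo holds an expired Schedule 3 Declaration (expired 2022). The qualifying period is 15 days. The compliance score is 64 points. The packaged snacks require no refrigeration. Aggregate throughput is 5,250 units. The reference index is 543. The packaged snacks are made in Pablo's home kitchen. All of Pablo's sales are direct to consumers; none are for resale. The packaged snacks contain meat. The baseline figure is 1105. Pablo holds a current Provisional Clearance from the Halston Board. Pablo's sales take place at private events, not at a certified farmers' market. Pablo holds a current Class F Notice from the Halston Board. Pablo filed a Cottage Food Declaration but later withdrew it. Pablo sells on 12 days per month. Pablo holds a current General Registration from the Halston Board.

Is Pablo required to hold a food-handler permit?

No — exception (e) applies; Pablo is not required to hold a food-handler permit.

Exception (a) does not apply: sales are at private events, not a certified farmers' market.
All of (b)'s requirements are met (the packaged snacks are shelf-stable; a current Class F Notice is held). Turning to paragraphs (f)–(g): (f) operates against (b): aggregate throughput is 5,250 units, under the 5,830 units limit. (g), which would lift (f), is not engaged — no sales are for resale. (b) is therefore removed.
Exception (c) fails — the Cottage Food Declaration was withdrawn.
Exception (d) fails — the qualifying period is 15 days, not under 10 days.
All of (e)'s requirements are met (a current General Registration is held; the number of selling days per month is 12, below the 13 limit). Applying paragraphs (i)–(m): (i) would limit (e) — the compliance score is 64 points, under the 69 points limit — but (j) sets (i) aside: (j) operates against (i): the reference index is 543, under the 599 limit. (k) operates (the packaged snacks contain meat), but is set aside by (l): (l) is triggered — the baseline figure is 1,105, meeting the 928 threshold. (m), which would lift (l), is not engaged — the Schedule 3 Declaration is not current. (e) remains available.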